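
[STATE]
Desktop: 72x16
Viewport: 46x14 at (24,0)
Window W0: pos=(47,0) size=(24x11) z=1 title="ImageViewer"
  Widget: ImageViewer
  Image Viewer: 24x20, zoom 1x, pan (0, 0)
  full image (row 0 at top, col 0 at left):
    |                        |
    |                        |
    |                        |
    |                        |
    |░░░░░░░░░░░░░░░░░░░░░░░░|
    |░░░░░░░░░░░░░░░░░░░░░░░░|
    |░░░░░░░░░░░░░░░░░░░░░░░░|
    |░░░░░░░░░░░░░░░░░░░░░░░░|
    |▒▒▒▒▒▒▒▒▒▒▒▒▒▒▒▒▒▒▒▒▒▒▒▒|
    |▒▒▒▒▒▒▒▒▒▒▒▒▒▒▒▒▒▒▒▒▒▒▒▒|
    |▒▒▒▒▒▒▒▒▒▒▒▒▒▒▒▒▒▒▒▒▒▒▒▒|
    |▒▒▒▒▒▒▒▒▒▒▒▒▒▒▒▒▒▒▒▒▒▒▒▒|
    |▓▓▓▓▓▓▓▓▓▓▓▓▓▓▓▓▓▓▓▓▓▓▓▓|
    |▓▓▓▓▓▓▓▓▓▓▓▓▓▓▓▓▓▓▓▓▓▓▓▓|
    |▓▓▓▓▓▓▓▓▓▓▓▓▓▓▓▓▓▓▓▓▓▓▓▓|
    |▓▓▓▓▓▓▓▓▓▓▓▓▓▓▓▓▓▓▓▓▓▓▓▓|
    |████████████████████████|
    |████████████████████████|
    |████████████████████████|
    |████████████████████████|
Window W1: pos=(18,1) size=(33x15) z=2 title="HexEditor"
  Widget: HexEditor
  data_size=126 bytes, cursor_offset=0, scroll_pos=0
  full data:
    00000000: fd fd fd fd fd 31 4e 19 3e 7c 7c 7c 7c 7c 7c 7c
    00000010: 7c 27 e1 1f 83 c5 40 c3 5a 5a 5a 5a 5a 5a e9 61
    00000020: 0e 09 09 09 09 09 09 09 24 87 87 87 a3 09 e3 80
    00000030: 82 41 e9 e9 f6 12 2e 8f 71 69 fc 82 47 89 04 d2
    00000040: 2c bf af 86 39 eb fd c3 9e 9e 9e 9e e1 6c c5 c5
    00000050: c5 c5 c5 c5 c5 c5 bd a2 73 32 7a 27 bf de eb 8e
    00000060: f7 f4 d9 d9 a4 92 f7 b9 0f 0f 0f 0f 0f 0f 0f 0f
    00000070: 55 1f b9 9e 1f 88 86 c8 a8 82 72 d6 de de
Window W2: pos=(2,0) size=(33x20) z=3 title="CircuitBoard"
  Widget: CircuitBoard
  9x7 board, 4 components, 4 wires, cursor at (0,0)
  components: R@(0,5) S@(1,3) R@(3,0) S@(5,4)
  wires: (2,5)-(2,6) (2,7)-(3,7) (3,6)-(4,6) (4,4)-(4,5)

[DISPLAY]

━━━━━━━━━━┓            ┏━━━━━━━━━━━━━━━━━━━━━━
          ┃━━━━━━━━━━━━━━━┓ageViewer          
──────────┨               ┃───────────────────
          ┃───────────────┨                   
   R      ┃fd fd fd 31 4e ┃                   
          ┃e1 1f 83 c5 40 ┃                   
          ┃09 09 09 09 09 ┃                   
          ┃e9 e9 f6 12 2e ┃░░░░░░░░░░░░░░░░░░░
   · ─ ·  ┃af 86 39 eb fd ┃░░░░░░░░░░░░░░░░░░░
          ┃c5 c5 c5 c5 bd ┃░░░░░░░░░░░░░░░░░░░
       ·  ┃d9 d9 a4 92 f7 ┃━━━━━━━━━━━━━━━━━━━
       │  ┃b9 9e 1f 88 86 ┃                   
 ─ ·   ·  ┃               ┃                   
          ┃               ┃                   


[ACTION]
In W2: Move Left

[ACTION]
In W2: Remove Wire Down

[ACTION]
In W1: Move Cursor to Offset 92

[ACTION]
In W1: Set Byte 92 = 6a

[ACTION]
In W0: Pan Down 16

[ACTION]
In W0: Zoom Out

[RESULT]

━━━━━━━━━━┓            ┏━━━━━━━━━━━━━━━━━━━━━━
          ┃━━━━━━━━━━━━━━━┓ageViewer          
──────────┨               ┃───────────────────
          ┃───────────────┨███████████████████
   R      ┃fd fd fd 31 4e ┃███████████████████
          ┃e1 1f 83 c5 40 ┃███████████████████
          ┃09 09 09 09 09 ┃███████████████████
          ┃e9 e9 f6 12 2e ┃                   
   · ─ ·  ┃af 86 39 eb fd ┃                   
          ┃c5 c5 c5 c5 bd ┃                   
       ·  ┃d9 d9 a4 92 f7 ┃━━━━━━━━━━━━━━━━━━━
       │  ┃b9 9e 1f 88 86 ┃                   
 ─ ·   ·  ┃               ┃                   
          ┃               ┃                   


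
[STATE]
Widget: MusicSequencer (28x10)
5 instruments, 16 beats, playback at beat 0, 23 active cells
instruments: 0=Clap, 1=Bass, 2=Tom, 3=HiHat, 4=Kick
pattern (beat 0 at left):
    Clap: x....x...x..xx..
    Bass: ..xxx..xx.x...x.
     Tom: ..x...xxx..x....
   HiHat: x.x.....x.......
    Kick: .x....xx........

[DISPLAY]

      ▼123456789012345      
  Clap█····█···█··██··      
  Bass··███··██·█···█·      
   Tom··█···███··█····      
 HiHat█·█·····█·······      
  Kick·█····██········      
                            
                            
                            
                            


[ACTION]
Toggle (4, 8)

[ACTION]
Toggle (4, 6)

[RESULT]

      ▼123456789012345      
  Clap█····█···█··██··      
  Bass··███··██·█···█·      
   Tom··█···███··█····      
 HiHat█·█·····█·······      
  Kick·█·····██·······      
                            
                            
                            
                            


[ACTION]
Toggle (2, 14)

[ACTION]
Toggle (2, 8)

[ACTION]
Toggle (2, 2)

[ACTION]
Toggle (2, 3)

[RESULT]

      ▼123456789012345      
  Clap█····█···█··██··      
  Bass··███··██·█···█·      
   Tom···█··██···█··█·      
 HiHat█·█·····█·······      
  Kick·█·····██·······      
                            
                            
                            
                            


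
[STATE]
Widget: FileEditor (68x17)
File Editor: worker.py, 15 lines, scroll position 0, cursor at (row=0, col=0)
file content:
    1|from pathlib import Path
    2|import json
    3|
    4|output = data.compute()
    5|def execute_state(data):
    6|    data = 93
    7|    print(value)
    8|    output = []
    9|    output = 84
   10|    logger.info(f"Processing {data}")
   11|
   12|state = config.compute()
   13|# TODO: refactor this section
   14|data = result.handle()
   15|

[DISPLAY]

█rom pathlib import Path                                           ▲
import json                                                        █
                                                                   ░
output = data.compute()                                            ░
def execute_state(data):                                           ░
    data = 93                                                      ░
    print(value)                                                   ░
    output = []                                                    ░
    output = 84                                                    ░
    logger.info(f"Processing {data}")                              ░
                                                                   ░
state = config.compute()                                           ░
# TODO: refactor this section                                      ░
data = result.handle()                                             ░
                                                                   ░
                                                                   ░
                                                                   ▼


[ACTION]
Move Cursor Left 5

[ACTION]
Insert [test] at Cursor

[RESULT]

test█rom pathlib import Path                                       ▲
import json                                                        █
                                                                   ░
output = data.compute()                                            ░
def execute_state(data):                                           ░
    data = 93                                                      ░
    print(value)                                                   ░
    output = []                                                    ░
    output = 84                                                    ░
    logger.info(f"Processing {data}")                              ░
                                                                   ░
state = config.compute()                                           ░
# TODO: refactor this section                                      ░
data = result.handle()                                             ░
                                                                   ░
                                                                   ░
                                                                   ▼


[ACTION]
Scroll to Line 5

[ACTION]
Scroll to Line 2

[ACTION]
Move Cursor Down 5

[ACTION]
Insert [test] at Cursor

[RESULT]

testfrom pathlib import Path                                       ▲
import json                                                        █
                                                                   ░
output = data.compute()                                            ░
def execute_state(data):                                           ░
    test█ata = 93                                                  ░
    print(value)                                                   ░
    output = []                                                    ░
    output = 84                                                    ░
    logger.info(f"Processing {data}")                              ░
                                                                   ░
state = config.compute()                                           ░
# TODO: refactor this section                                      ░
data = result.handle()                                             ░
                                                                   ░
                                                                   ░
                                                                   ▼


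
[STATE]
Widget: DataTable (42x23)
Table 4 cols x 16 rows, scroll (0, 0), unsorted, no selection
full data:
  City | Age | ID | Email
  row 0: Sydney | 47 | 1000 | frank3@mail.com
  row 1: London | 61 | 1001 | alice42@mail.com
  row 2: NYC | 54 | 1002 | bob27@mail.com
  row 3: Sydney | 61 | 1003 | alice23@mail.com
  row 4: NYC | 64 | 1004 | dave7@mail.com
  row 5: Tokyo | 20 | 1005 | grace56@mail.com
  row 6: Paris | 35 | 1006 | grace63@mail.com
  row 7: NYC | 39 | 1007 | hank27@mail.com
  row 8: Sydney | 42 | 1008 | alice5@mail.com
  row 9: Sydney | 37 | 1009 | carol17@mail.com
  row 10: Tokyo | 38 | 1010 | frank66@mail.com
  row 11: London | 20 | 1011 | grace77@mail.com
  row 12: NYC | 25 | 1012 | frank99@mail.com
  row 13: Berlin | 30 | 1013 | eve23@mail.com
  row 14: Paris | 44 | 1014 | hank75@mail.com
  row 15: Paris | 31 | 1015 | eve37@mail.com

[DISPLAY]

City  │Age│ID  │Email                     
──────┼───┼────┼────────────────          
Sydney│47 │1000│frank3@mail.com           
London│61 │1001│alice42@mail.com          
NYC   │54 │1002│bob27@mail.com            
Sydney│61 │1003│alice23@mail.com          
NYC   │64 │1004│dave7@mail.com            
Tokyo │20 │1005│grace56@mail.com          
Paris │35 │1006│grace63@mail.com          
NYC   │39 │1007│hank27@mail.com           
Sydney│42 │1008│alice5@mail.com           
Sydney│37 │1009│carol17@mail.com          
Tokyo │38 │1010│frank66@mail.com          
London│20 │1011│grace77@mail.com          
NYC   │25 │1012│frank99@mail.com          
Berlin│30 │1013│eve23@mail.com            
Paris │44 │1014│hank75@mail.com           
Paris │31 │1015│eve37@mail.com            
                                          
                                          
                                          
                                          
                                          


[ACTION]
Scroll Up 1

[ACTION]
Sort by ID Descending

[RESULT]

City  │Age│ID ▼│Email                     
──────┼───┼────┼────────────────          
Paris │31 │1015│eve37@mail.com            
Paris │44 │1014│hank75@mail.com           
Berlin│30 │1013│eve23@mail.com            
NYC   │25 │1012│frank99@mail.com          
London│20 │1011│grace77@mail.com          
Tokyo │38 │1010│frank66@mail.com          
Sydney│37 │1009│carol17@mail.com          
Sydney│42 │1008│alice5@mail.com           
NYC   │39 │1007│hank27@mail.com           
Paris │35 │1006│grace63@mail.com          
Tokyo │20 │1005│grace56@mail.com          
NYC   │64 │1004│dave7@mail.com            
Sydney│61 │1003│alice23@mail.com          
NYC   │54 │1002│bob27@mail.com            
London│61 │1001│alice42@mail.com          
Sydney│47 │1000│frank3@mail.com           
                                          
                                          
                                          
                                          
                                          


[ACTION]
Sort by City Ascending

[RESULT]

City ▲│Age│ID  │Email                     
──────┼───┼────┼────────────────          
Berlin│30 │1013│eve23@mail.com            
London│20 │1011│grace77@mail.com          
London│61 │1001│alice42@mail.com          
NYC   │25 │1012│frank99@mail.com          
NYC   │39 │1007│hank27@mail.com           
NYC   │64 │1004│dave7@mail.com            
NYC   │54 │1002│bob27@mail.com            
Paris │31 │1015│eve37@mail.com            
Paris │44 │1014│hank75@mail.com           
Paris │35 │1006│grace63@mail.com          
Sydney│37 │1009│carol17@mail.com          
Sydney│42 │1008│alice5@mail.com           
Sydney│61 │1003│alice23@mail.com          
Sydney│47 │1000│frank3@mail.com           
Tokyo │38 │1010│frank66@mail.com          
Tokyo │20 │1005│grace56@mail.com          
                                          
                                          
                                          
                                          
                                          


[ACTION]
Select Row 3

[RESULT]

City ▲│Age│ID  │Email                     
──────┼───┼────┼────────────────          
Berlin│30 │1013│eve23@mail.com            
London│20 │1011│grace77@mail.com          
London│61 │1001│alice42@mail.com          
>YC   │25 │1012│frank99@mail.com          
NYC   │39 │1007│hank27@mail.com           
NYC   │64 │1004│dave7@mail.com            
NYC   │54 │1002│bob27@mail.com            
Paris │31 │1015│eve37@mail.com            
Paris │44 │1014│hank75@mail.com           
Paris │35 │1006│grace63@mail.com          
Sydney│37 │1009│carol17@mail.com          
Sydney│42 │1008│alice5@mail.com           
Sydney│61 │1003│alice23@mail.com          
Sydney│47 │1000│frank3@mail.com           
Tokyo │38 │1010│frank66@mail.com          
Tokyo │20 │1005│grace56@mail.com          
                                          
                                          
                                          
                                          
                                          


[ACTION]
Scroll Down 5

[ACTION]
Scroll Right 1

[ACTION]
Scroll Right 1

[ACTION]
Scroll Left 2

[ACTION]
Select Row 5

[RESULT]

City ▲│Age│ID  │Email                     
──────┼───┼────┼────────────────          
Berlin│30 │1013│eve23@mail.com            
London│20 │1011│grace77@mail.com          
London│61 │1001│alice42@mail.com          
NYC   │25 │1012│frank99@mail.com          
NYC   │39 │1007│hank27@mail.com           
>YC   │64 │1004│dave7@mail.com            
NYC   │54 │1002│bob27@mail.com            
Paris │31 │1015│eve37@mail.com            
Paris │44 │1014│hank75@mail.com           
Paris │35 │1006│grace63@mail.com          
Sydney│37 │1009│carol17@mail.com          
Sydney│42 │1008│alice5@mail.com           
Sydney│61 │1003│alice23@mail.com          
Sydney│47 │1000│frank3@mail.com           
Tokyo │38 │1010│frank66@mail.com          
Tokyo │20 │1005│grace56@mail.com          
                                          
                                          
                                          
                                          
                                          


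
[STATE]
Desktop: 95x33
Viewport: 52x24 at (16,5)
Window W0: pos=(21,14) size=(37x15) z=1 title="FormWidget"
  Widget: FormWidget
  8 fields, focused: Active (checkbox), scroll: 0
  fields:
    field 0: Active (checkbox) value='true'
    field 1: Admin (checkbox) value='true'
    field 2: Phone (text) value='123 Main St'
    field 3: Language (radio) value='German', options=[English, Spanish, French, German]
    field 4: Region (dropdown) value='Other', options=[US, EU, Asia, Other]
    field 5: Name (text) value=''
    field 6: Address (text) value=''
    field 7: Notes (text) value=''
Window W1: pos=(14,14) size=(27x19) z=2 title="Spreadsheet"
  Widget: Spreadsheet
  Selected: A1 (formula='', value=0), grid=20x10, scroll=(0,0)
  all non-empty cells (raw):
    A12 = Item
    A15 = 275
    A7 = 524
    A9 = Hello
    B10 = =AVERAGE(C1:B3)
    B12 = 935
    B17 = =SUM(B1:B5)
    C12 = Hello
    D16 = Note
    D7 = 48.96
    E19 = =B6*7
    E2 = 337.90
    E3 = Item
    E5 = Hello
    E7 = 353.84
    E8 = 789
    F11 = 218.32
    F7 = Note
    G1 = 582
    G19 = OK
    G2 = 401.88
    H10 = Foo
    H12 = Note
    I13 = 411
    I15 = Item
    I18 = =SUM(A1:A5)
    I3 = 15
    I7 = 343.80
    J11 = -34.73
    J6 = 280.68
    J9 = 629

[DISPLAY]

                                                    
                                                    
                                                    
                                                    
                                                    
                                                    
                                                    
                                                    
                                                    
━━━━━━━━━━━━━━━━━━━━━━━━┓━━━━━━━━━━━━━━━━┓          
Spreadsheet             ┃                ┃          
────────────────────────┨────────────────┨          
1:                      ┃                ┃          
      A       B       C ┃                ┃          
------------------------┃Main St        ]┃          
 1      [0]       0     ┃nglish  ( ) Span┃          
 2        0       0     ┃r             ▼]┃          
 3        0       0     ┃               ]┃          
 4        0       0     ┃               ]┃          
 5        0       0     ┃               ]┃          
 6        0       0     ┃                ┃          
 7      524       0     ┃                ┃          
 8        0       0     ┃                ┃          
 9 Hello          0     ┃━━━━━━━━━━━━━━━━┛          


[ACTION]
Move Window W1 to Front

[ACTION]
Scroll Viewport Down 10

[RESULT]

                                                    
                                                    
                                                    
                                                    
                                                    
━━━━━━━━━━━━━━━━━━━━━━━━┓━━━━━━━━━━━━━━━━┓          
Spreadsheet             ┃                ┃          
────────────────────────┨────────────────┨          
1:                      ┃                ┃          
      A       B       C ┃                ┃          
------------------------┃Main St        ]┃          
 1      [0]       0     ┃nglish  ( ) Span┃          
 2        0       0     ┃r             ▼]┃          
 3        0       0     ┃               ]┃          
 4        0       0     ┃               ]┃          
 5        0       0     ┃               ]┃          
 6        0       0     ┃                ┃          
 7      524       0     ┃                ┃          
 8        0       0     ┃                ┃          
 9 Hello          0     ┃━━━━━━━━━━━━━━━━┛          
10        0       0     ┃                           
11        0       0     ┃                           
12 Item         935Hello┃                           
━━━━━━━━━━━━━━━━━━━━━━━━┛                           


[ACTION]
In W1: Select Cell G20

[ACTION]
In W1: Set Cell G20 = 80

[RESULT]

                                                    
                                                    
                                                    
                                                    
                                                    
━━━━━━━━━━━━━━━━━━━━━━━━┓━━━━━━━━━━━━━━━━┓          
Spreadsheet             ┃                ┃          
────────────────────────┨────────────────┨          
20: 80                  ┃                ┃          
      A       B       C ┃                ┃          
------------------------┃Main St        ]┃          
 1        0       0     ┃nglish  ( ) Span┃          
 2        0       0     ┃r             ▼]┃          
 3        0       0     ┃               ]┃          
 4        0       0     ┃               ]┃          
 5        0       0     ┃               ]┃          
 6        0       0     ┃                ┃          
 7      524       0     ┃                ┃          
 8        0       0     ┃                ┃          
 9 Hello          0     ┃━━━━━━━━━━━━━━━━┛          
10        0       0     ┃                           
11        0       0     ┃                           
12 Item         935Hello┃                           
━━━━━━━━━━━━━━━━━━━━━━━━┛                           


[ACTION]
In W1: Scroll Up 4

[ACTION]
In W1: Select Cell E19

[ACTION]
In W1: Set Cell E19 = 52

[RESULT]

                                                    
                                                    
                                                    
                                                    
                                                    
━━━━━━━━━━━━━━━━━━━━━━━━┓━━━━━━━━━━━━━━━━┓          
Spreadsheet             ┃                ┃          
────────────────────────┨────────────────┨          
19: 52                  ┃                ┃          
      A       B       C ┃                ┃          
------------------------┃Main St        ]┃          
 1        0       0     ┃nglish  ( ) Span┃          
 2        0       0     ┃r             ▼]┃          
 3        0       0     ┃               ]┃          
 4        0       0     ┃               ]┃          
 5        0       0     ┃               ]┃          
 6        0       0     ┃                ┃          
 7      524       0     ┃                ┃          
 8        0       0     ┃                ┃          
 9 Hello          0     ┃━━━━━━━━━━━━━━━━┛          
10        0       0     ┃                           
11        0       0     ┃                           
12 Item         935Hello┃                           
━━━━━━━━━━━━━━━━━━━━━━━━┛                           


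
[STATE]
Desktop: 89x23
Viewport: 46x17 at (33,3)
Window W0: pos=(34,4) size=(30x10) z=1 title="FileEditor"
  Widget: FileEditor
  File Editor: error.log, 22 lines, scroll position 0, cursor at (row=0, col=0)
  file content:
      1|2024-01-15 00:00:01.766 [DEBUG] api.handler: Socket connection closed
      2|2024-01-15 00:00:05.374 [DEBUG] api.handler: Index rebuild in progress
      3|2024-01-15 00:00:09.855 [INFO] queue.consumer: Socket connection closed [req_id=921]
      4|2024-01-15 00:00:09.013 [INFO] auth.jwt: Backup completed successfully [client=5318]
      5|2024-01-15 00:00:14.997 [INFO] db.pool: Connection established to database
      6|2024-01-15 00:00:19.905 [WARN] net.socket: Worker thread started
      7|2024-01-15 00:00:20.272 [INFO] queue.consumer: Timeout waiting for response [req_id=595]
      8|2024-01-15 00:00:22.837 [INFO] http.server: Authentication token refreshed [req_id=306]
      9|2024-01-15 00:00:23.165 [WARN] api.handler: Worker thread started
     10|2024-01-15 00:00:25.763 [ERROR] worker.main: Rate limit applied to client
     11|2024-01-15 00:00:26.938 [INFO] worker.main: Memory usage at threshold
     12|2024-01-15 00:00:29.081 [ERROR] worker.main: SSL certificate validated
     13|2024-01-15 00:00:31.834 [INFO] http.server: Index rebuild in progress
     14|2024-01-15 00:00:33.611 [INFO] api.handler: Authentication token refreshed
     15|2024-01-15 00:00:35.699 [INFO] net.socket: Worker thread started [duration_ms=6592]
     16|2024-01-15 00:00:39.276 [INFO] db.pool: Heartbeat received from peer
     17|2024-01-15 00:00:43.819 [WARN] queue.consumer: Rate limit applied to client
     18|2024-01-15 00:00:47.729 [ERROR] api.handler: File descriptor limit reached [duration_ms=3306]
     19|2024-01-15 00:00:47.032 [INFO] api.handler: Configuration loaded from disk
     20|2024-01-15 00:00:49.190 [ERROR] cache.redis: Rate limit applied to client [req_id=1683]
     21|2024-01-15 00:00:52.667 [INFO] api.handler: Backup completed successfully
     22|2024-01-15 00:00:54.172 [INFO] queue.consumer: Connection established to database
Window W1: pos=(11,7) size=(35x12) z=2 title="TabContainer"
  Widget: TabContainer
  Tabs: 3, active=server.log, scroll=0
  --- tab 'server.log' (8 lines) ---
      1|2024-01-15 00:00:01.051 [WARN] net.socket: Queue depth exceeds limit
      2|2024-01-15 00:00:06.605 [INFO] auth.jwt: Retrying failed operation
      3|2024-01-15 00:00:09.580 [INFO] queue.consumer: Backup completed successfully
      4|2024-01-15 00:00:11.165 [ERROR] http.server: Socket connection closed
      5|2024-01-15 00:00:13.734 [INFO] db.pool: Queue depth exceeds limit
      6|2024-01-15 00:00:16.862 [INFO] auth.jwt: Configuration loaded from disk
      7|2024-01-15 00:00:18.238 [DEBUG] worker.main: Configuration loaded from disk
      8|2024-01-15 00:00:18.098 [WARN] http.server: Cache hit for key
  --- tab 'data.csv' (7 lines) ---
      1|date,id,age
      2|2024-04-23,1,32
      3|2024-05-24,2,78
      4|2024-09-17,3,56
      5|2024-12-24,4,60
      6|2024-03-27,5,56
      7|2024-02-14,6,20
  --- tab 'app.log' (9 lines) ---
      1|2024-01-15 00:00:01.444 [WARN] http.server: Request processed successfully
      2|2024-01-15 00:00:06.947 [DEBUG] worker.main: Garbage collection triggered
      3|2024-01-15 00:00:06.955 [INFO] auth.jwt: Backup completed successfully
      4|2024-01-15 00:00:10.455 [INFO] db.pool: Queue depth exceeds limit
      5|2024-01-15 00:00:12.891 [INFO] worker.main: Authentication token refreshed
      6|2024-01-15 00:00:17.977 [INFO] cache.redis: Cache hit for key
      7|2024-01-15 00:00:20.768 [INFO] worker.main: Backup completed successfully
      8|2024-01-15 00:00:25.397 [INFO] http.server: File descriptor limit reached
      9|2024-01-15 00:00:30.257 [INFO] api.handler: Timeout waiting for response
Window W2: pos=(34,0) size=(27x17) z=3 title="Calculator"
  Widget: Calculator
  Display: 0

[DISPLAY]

 ┃                        0┃                  
 ┃┌───┬───┬───┬───┐        ┃━━┓               
 ┃│ 7 │ 8 │ 9 │ ÷ │        ┃  ┃               
 ┃├───┼───┼───┼───┤        ┃──┨               
━┃│ 4 │ 5 │ 6 │ × │        ┃E▲┃               
 ┃├───┼───┼───┼───┤        ┃E█┃               
─┃│ 1 │ 2 │ 3 │ - │        ┃N░┃               
v┃├───┼───┼───┼───┤        ┃N░┃               
─┃│ 0 │ . │ = │ + │        ┃N░┃               
5┃├───┼───┼───┼───┤        ┃A▼┃               
0┃│ C │ MC│ MR│ M+│        ┃━━┛               
8┃└───┴───┴───┴───┘        ┃                  
6┃                         ┃                  
3┗━━━━━━━━━━━━━━━━━━━━━━━━━┛                  
62 [INFO] au┃                                 
━━━━━━━━━━━━┛                                 
                                              


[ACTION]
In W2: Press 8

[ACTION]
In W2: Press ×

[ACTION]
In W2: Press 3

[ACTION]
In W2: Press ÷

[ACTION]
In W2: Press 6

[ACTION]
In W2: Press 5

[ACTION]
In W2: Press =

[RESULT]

 ┃             0.3692307692┃                  
 ┃┌───┬───┬───┬───┐        ┃━━┓               
 ┃│ 7 │ 8 │ 9 │ ÷ │        ┃  ┃               
 ┃├───┼───┼───┼───┤        ┃──┨               
━┃│ 4 │ 5 │ 6 │ × │        ┃E▲┃               
 ┃├───┼───┼───┼───┤        ┃E█┃               
─┃│ 1 │ 2 │ 3 │ - │        ┃N░┃               
v┃├───┼───┼───┼───┤        ┃N░┃               
─┃│ 0 │ . │ = │ + │        ┃N░┃               
5┃├───┼───┼───┼───┤        ┃A▼┃               
0┃│ C │ MC│ MR│ M+│        ┃━━┛               
8┃└───┴───┴───┴───┘        ┃                  
6┃                         ┃                  
3┗━━━━━━━━━━━━━━━━━━━━━━━━━┛                  
62 [INFO] au┃                                 
━━━━━━━━━━━━┛                                 
                                              


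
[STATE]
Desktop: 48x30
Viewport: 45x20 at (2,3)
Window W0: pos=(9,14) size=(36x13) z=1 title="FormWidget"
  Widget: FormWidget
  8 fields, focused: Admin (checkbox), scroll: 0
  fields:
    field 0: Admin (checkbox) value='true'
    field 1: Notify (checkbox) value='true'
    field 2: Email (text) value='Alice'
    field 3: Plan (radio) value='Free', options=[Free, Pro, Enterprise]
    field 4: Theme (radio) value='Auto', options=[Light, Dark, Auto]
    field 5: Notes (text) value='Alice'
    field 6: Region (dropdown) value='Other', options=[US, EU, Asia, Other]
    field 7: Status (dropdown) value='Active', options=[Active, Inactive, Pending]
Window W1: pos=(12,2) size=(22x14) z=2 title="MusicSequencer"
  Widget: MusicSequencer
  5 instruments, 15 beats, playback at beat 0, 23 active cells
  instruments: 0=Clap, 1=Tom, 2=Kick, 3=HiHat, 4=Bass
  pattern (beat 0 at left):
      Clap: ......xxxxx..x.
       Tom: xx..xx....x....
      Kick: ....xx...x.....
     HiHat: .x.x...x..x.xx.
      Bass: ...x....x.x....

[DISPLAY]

          ┃ MusicSequencer     ┃             
          ┠────────────────────┨             
          ┃      ▼1234567890123┃             
          ┃  Clap······█████··█┃             
          ┃   Tom██··██····█···┃             
          ┃  Kick····██···█····┃             
          ┃ HiHat·█·█···█··█·██┃             
          ┃  Bass···█····█·█···┃             
          ┃                    ┃             
          ┃                    ┃             
          ┃                    ┃             
       ┏━━┃                    ┃━━━━━━━━━━┓  
       ┃ F┗━━━━━━━━━━━━━━━━━━━━┛          ┃  
       ┠──────────────────────────────────┨  
       ┃> Admin:      [x]                 ┃  
       ┃  Notify:     [x]                 ┃  
       ┃  Email:      [Alice             ]┃  
       ┃  Plan:       (●) Free  ( ) Pro  (┃  
       ┃  Theme:      ( ) Light  ( ) Dark ┃  
       ┃  Notes:      [Alice             ]┃  


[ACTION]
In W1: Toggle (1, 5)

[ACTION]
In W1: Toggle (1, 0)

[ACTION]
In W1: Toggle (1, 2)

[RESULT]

          ┃ MusicSequencer     ┃             
          ┠────────────────────┨             
          ┃      ▼1234567890123┃             
          ┃  Clap······█████··█┃             
          ┃   Tom·██·█·····█···┃             
          ┃  Kick····██···█····┃             
          ┃ HiHat·█·█···█··█·██┃             
          ┃  Bass···█····█·█···┃             
          ┃                    ┃             
          ┃                    ┃             
          ┃                    ┃             
       ┏━━┃                    ┃━━━━━━━━━━┓  
       ┃ F┗━━━━━━━━━━━━━━━━━━━━┛          ┃  
       ┠──────────────────────────────────┨  
       ┃> Admin:      [x]                 ┃  
       ┃  Notify:     [x]                 ┃  
       ┃  Email:      [Alice             ]┃  
       ┃  Plan:       (●) Free  ( ) Pro  (┃  
       ┃  Theme:      ( ) Light  ( ) Dark ┃  
       ┃  Notes:      [Alice             ]┃  


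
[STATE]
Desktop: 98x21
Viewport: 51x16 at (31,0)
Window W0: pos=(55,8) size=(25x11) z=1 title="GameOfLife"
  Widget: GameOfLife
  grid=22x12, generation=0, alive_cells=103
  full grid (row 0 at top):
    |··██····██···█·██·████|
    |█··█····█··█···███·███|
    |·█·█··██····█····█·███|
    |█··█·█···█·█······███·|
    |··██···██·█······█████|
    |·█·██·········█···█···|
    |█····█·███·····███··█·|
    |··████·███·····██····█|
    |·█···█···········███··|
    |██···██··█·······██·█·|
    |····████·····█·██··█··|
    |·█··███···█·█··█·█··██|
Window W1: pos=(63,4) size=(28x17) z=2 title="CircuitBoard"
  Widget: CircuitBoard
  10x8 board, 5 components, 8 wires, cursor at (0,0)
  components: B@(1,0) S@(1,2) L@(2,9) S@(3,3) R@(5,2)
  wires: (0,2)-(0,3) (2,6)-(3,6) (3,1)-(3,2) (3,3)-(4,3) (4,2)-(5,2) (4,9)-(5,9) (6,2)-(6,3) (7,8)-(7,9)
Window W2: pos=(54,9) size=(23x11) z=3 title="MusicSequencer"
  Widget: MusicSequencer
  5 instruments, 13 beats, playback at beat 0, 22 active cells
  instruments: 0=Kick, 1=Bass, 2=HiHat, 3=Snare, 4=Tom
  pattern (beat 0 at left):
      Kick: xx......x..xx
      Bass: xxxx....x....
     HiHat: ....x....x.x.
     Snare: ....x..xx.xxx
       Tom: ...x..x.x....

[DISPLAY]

                                                   
                                                   
                                                   
                                                   
                                ┏━━━━━━━━━━━━━━━━━━
                                ┃ CircuitBoard     
                                ┠──────────────────
                                ┃   0 1 2 3 4 5 6 7
                        ┏━━━━━━━┃0  [.]      · ─ · 
                       ┏━━━━━━━━━━━━━━━━━━━━━┓     
                       ┃ MusicSequencer      ┃     
                       ┠─────────────────────┨     
                       ┃      ▼123456789012  ┃     
                       ┃  Kick██······█··██  ┃     
                       ┃  Bass████····█····  ┃   S 
                       ┃ HiHat····█····█·█·  ┃   │ 


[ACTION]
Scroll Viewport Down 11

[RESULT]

                                ┃ CircuitBoard     
                                ┠──────────────────
                                ┃   0 1 2 3 4 5 6 7
                        ┏━━━━━━━┃0  [.]      · ─ · 
                       ┏━━━━━━━━━━━━━━━━━━━━━┓     
                       ┃ MusicSequencer      ┃     
                       ┠─────────────────────┨     
                       ┃      ▼123456789012  ┃     
                       ┃  Kick██······█··██  ┃     
                       ┃  Bass████····█····  ┃   S 
                       ┃ HiHat····█····█·█·  ┃   │ 
                       ┃ Snare····█··██·███  ┃   · 
                       ┃   Tom···█··█·█····  ┃     
                       ┃                     ┃     
                       ┗━━━━━━━━━━━━━━━━━━━━━┛     
                                ┗━━━━━━━━━━━━━━━━━━


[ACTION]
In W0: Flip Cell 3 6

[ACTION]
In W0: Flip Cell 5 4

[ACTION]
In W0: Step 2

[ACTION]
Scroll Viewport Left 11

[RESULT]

                                           ┃ Circui
                                           ┠───────
                                           ┃   0 1 
                                   ┏━━━━━━━┃0  [.] 
                                  ┏━━━━━━━━━━━━━━━━
                                  ┃ MusicSequencer 
                                  ┠────────────────
                                  ┃      ▼123456789
                                  ┃  Kick██······█·
                                  ┃  Bass████····█·
                                  ┃ HiHat····█····█
                                  ┃ Snare····█··██·
                                  ┃   Tom···█··█·█·
                                  ┃                
                                  ┗━━━━━━━━━━━━━━━━
                                           ┗━━━━━━━
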